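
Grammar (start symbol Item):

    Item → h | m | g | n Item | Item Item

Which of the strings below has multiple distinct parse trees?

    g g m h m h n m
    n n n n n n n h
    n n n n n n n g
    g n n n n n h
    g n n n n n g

g g m h m h n m

g g m h m h n m: 132 trees
n n n n n n n h: 1 tree
n n n n n n n g: 1 tree
g n n n n n h: 1 tree
g n n n n n g: 1 tree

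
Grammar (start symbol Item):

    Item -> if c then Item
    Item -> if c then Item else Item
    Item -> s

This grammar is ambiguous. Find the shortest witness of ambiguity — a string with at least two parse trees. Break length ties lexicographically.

if c then if c then s else s

length 1: no string has ≥2 trees
length 4: no string has ≥2 trees
length 6: no string has ≥2 trees
length 7: no string has ≥2 trees
length 9: if c then if c then s else s has 2 parse trees

Two derivations of if c then if c then s else s:
  Item ⇒ if c then Item ⇒ if c then if c then Item else Item ⇒ if c then if c then s else Item ⇒ if c then if c then s else s
  Item ⇒ if c then Item else Item ⇒ if c then if c then Item else Item ⇒ if c then if c then s else Item ⇒ if c then if c then s else s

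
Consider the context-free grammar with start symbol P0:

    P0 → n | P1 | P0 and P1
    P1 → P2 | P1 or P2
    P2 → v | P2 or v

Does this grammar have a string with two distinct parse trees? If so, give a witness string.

Witness: v or v

Derivation 1: P0 ⇒ P1 ⇒ P2 ⇒ P2 or v ⇒ v or v
Derivation 2: P0 ⇒ P1 ⇒ P1 or P2 ⇒ P2 or P2 ⇒ v or P2 ⇒ v or v

Two distinct leftmost derivations for the same string.

Ambiguous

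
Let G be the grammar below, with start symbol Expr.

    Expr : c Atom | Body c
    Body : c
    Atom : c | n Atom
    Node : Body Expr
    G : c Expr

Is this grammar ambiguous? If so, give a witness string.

Witness: c c

Derivation 1: Expr ⇒ c Atom ⇒ c c
Derivation 2: Expr ⇒ Body c ⇒ c c

Two distinct leftmost derivations for the same string.

Ambiguous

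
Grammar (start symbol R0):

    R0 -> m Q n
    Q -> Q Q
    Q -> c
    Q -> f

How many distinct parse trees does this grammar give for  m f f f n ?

2

Parse trees for m f f f n:
  [R0 m [Q [Q f] [Q [Q f] [Q f]]] n]
  [R0 m [Q [Q [Q f] [Q f]] [Q f]] n]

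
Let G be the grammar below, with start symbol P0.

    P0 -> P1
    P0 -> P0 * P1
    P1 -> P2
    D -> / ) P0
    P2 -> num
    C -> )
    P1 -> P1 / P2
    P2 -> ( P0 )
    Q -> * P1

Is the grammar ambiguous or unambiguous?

Unambiguous

Only P0, P1, P2 are reachable from P0; ignoring the rest: This is a standard precedence ladder (P0 over P1 over P2), with each level left-recursive on its own operator ('*' at P0, '/' at P1). That structure is LR(1), hence unambiguous.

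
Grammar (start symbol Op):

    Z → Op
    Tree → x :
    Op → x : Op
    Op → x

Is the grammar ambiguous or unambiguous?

Only Op is reachable from Op; ignoring the rest: Right-recursive list with a separator: after each atom, whether the separator follows determines the rule. One parse per string.

Unambiguous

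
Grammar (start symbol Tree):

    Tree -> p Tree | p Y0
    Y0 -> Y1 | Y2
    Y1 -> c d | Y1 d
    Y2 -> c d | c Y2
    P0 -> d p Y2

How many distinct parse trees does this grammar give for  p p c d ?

2

Parse trees for p p c d:
  [Tree p [Tree p [Y0 [Y1 c d]]]]
  [Tree p [Tree p [Y0 [Y2 c d]]]]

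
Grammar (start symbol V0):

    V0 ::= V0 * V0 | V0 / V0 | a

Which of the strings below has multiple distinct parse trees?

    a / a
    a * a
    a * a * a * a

a / a: 1 tree
a * a: 1 tree
a * a * a * a: 5 trees

a * a * a * a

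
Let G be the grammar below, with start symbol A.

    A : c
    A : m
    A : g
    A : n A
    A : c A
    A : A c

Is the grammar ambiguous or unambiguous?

Witness: c c

Derivation 1: A ⇒ c A ⇒ c c
Derivation 2: A ⇒ A c ⇒ c c

Two distinct leftmost derivations for the same string.

Ambiguous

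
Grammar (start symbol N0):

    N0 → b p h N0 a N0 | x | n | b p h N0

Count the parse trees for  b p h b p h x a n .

Parse trees for b p h b p h x a n:
  [N0 b p h [N0 b p h [N0 x]] a [N0 n]]
  [N0 b p h [N0 b p h [N0 x] a [N0 n]]]

2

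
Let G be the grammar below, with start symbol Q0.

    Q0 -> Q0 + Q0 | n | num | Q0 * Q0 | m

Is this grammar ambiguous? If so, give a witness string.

Ambiguous

Witness: m * m * m

Derivation 1: Q0 ⇒ Q0 * Q0 ⇒ Q0 * Q0 * Q0 ⇒ m * Q0 * Q0 ⇒ m * m * Q0 ⇒ m * m * m
Derivation 2: Q0 ⇒ Q0 * Q0 ⇒ m * Q0 ⇒ m * Q0 * Q0 ⇒ m * m * Q0 ⇒ m * m * m

Two distinct leftmost derivations for the same string.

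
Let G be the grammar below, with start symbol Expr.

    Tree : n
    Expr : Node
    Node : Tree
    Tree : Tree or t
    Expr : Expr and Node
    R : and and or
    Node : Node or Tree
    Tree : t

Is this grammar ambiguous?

Witness: n or t

Derivation 1: Expr ⇒ Node ⇒ Tree ⇒ Tree or t ⇒ n or t
Derivation 2: Expr ⇒ Node ⇒ Node or Tree ⇒ Tree or Tree ⇒ n or Tree ⇒ n or t

Two distinct leftmost derivations for the same string.

Ambiguous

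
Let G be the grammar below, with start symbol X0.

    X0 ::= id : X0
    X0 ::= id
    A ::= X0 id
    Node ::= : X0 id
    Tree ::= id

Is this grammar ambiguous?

Only X0 is reachable from X0; ignoring the rest: Right-recursive list with a separator: after each atom, whether the separator follows determines the rule. One parse per string.

Unambiguous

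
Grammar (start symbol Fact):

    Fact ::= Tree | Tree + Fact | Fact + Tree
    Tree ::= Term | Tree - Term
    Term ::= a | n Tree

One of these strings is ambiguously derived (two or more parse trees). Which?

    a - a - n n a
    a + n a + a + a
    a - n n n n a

a - a - n n a: 1 tree
a + n a + a + a: 8 trees
a - n n n n a: 1 tree

a + n a + a + a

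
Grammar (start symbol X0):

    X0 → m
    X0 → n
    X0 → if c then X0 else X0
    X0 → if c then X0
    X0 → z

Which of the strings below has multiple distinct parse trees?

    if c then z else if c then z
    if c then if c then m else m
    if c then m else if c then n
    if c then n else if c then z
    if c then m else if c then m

if c then z else if c then z: 1 tree
if c then if c then m else m: 2 trees
if c then m else if c then n: 1 tree
if c then n else if c then z: 1 tree
if c then m else if c then m: 1 tree

if c then if c then m else m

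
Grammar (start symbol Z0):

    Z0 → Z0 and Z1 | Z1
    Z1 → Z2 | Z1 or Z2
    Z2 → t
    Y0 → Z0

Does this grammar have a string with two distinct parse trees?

Unambiguous

(Y0 is unreachable from Z0, so its rules don't affect L(Z0).) Z0 → Z0 and Z1 | Z1  ;  Z1 → Z1 or Z2 | Z2  — a left-associative chain with Z2 at the bottom. Each string factors uniquely by precedence.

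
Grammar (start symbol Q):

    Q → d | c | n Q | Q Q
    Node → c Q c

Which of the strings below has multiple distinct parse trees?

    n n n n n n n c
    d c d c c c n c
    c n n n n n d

d c d c c c n c

n n n n n n n c: 1 tree
d c d c c c n c: 132 trees
c n n n n n d: 1 tree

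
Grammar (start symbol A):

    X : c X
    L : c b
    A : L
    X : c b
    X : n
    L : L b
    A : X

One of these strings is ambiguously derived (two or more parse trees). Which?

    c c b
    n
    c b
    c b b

c b

c c b: 1 tree
n: 1 tree
c b: 2 trees
c b b: 1 tree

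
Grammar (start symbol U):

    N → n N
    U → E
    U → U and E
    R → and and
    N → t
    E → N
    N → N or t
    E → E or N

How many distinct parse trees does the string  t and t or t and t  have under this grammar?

2

Parse trees for t and t or t and t:
  [U [U [U [E [N t]]] and [E [N [N t] or t]]] and [E [N t]]]
  [U [U [U [E [N t]]] and [E [E [N t]] or [N t]]] and [E [N t]]]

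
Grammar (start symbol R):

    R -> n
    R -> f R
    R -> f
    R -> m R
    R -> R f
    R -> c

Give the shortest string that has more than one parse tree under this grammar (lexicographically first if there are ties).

f f

length 1: no string has ≥2 trees
length 2: f f has 2 parse trees

Two derivations of f f:
  R ⇒ f R ⇒ f f
  R ⇒ R f ⇒ f f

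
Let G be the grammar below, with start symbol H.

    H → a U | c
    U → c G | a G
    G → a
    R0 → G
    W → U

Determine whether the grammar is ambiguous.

Unambiguous

Only H, U, G are reachable from H; ignoring the rest: Each reachable nonterminal has at most one production per leading terminal, and all productions are right-linear; the derivation is determined token-by-token.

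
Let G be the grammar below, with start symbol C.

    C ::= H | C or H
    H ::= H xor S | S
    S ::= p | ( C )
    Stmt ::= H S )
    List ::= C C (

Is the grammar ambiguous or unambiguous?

(Stmt, List are unreachable from C, so their rules don't affect L(C).) This is a standard precedence ladder (C over H over S), with each level left-recursive on its own operator ('or' at C, 'xor' at H). That structure is LR(1), hence unambiguous.

Unambiguous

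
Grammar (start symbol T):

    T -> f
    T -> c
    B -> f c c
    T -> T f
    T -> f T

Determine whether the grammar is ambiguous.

Ambiguous

Witness: f f

Derivation 1: T ⇒ T f ⇒ f f
Derivation 2: T ⇒ f T ⇒ f f

Two distinct leftmost derivations for the same string.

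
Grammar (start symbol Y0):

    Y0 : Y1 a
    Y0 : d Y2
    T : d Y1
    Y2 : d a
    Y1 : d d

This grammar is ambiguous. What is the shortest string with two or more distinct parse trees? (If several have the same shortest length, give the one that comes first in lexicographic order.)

d d a

length 3: d d a has 2 parse trees

Two derivations of d d a:
  Y0 ⇒ Y1 a ⇒ d d a
  Y0 ⇒ d Y2 ⇒ d d a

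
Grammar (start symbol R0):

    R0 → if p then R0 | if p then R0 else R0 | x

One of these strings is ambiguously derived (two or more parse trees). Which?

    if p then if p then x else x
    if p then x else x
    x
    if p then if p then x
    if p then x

if p then if p then x else x: 2 trees
if p then x else x: 1 tree
x: 1 tree
if p then if p then x: 1 tree
if p then x: 1 tree

if p then if p then x else x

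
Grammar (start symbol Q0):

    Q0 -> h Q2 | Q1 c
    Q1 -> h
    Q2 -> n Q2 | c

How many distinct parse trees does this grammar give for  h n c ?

Parse trees for h n c:
  [Q0 h [Q2 n [Q2 c]]]

1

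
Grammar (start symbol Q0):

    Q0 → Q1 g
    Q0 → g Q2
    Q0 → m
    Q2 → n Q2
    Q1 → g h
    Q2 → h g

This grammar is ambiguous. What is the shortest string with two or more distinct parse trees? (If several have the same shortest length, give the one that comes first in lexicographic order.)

length 1: no string has ≥2 trees
length 3: g h g has 2 parse trees

Two derivations of g h g:
  Q0 ⇒ Q1 g ⇒ g h g
  Q0 ⇒ g Q2 ⇒ g h g

g h g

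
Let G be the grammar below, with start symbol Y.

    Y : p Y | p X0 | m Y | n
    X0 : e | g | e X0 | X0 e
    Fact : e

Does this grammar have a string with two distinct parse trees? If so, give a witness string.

Ambiguous

Witness: p e e

Derivation 1: Y ⇒ p X0 ⇒ p e X0 ⇒ p e e
Derivation 2: Y ⇒ p X0 ⇒ p X0 e ⇒ p e e

Two distinct leftmost derivations for the same string.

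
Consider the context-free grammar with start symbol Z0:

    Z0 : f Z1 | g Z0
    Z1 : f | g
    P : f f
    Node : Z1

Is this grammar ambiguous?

Unambiguous

Only Z0, Z1 are reachable from Z0; ignoring the rest: Each reachable nonterminal has at most one production per leading terminal, and all productions are right-linear; the derivation is determined token-by-token.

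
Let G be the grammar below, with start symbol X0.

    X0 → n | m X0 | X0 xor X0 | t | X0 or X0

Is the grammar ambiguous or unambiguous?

Ambiguous

Witness: m n or n

Derivation 1: X0 ⇒ m X0 ⇒ m X0 or X0 ⇒ m n or X0 ⇒ m n or n
Derivation 2: X0 ⇒ X0 or X0 ⇒ m X0 or X0 ⇒ m n or X0 ⇒ m n or n

Two distinct leftmost derivations for the same string.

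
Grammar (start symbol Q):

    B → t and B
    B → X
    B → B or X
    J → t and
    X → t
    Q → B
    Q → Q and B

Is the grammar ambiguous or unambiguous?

Ambiguous

Witness: t and t

Derivation 1: Q ⇒ B ⇒ t and B ⇒ t and X ⇒ t and t
Derivation 2: Q ⇒ Q and B ⇒ B and B ⇒ X and B ⇒ t and B ⇒ t and X ⇒ t and t

Two distinct leftmost derivations for the same string.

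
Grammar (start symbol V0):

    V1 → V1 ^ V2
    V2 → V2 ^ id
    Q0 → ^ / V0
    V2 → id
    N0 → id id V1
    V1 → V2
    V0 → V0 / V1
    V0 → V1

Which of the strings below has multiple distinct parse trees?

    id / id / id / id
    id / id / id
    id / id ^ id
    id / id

id / id / id / id: 1 tree
id / id / id: 1 tree
id / id ^ id: 2 trees
id / id: 1 tree

id / id ^ id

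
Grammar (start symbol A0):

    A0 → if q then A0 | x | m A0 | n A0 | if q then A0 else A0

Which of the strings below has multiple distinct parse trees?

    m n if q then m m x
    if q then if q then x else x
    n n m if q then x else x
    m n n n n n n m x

m n if q then m m x: 1 tree
if q then if q then x else x: 2 trees
n n m if q then x else x: 1 tree
m n n n n n n m x: 1 tree

if q then if q then x else x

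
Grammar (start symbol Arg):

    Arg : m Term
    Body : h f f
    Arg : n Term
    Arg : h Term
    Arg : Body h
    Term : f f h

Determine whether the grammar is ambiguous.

Witness: h f f h

Derivation 1: Arg ⇒ h Term ⇒ h f f h
Derivation 2: Arg ⇒ Body h ⇒ h f f h

Two distinct leftmost derivations for the same string.

Ambiguous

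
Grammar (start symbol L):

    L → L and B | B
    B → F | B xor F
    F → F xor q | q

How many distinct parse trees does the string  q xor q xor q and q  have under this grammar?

4

Parse trees for q xor q xor q and q:
  [L [L [B [F [F [F q] xor q] xor q]]] and [B [F q]]]
  [L [L [B [B [F q]] xor [F [F q] xor q]]] and [B [F q]]]
  [L [L [B [B [F [F q] xor q]] xor [F q]]] and [B [F q]]]
  [L [L [B [B [B [F q]] xor [F q]] xor [F q]]] and [B [F q]]]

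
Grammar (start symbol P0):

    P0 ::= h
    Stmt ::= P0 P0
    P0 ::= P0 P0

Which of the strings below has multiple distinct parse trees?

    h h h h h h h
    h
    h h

h h h h h h h

h h h h h h h: 132 trees
h: 1 tree
h h: 1 tree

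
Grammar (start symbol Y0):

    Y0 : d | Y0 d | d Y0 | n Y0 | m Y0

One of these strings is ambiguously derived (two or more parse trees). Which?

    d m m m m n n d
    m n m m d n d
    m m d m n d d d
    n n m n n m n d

m m d m n d d d

d m m m m n n d: 1 tree
m n m m d n d: 1 tree
m m d m n d d d: 29 trees
n n m n n m n d: 1 tree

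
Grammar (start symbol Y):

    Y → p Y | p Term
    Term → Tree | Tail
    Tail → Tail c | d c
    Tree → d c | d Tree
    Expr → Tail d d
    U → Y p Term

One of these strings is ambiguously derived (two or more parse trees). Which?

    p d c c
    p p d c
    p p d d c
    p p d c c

p p d c

p d c c: 1 tree
p p d c: 2 trees
p p d d c: 1 tree
p p d c c: 1 tree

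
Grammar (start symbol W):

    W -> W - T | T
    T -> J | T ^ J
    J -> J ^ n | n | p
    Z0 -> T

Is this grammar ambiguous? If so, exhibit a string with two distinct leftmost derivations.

Ambiguous

Witness: n ^ n

Derivation 1: W ⇒ T ⇒ J ⇒ J ^ n ⇒ n ^ n
Derivation 2: W ⇒ T ⇒ T ^ J ⇒ J ^ J ⇒ n ^ J ⇒ n ^ n

Two distinct leftmost derivations for the same string.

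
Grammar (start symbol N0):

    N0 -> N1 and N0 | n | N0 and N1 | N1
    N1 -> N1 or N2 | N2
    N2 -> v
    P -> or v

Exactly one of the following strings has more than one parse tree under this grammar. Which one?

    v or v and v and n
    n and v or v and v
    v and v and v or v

v and v and v or v

v or v and v and n: 1 tree
n and v or v and v: 1 tree
v and v and v or v: 4 trees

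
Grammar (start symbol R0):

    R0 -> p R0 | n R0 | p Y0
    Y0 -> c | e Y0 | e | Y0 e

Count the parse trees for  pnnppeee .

Parse trees for pnnppeee:
  [R0 p [R0 n [R0 n [R0 p [R0 p [Y0 e [Y0 e [Y0 e]]]]]]]]
  [R0 p [R0 n [R0 n [R0 p [R0 p [Y0 e [Y0 [Y0 e] e]]]]]]]
  [R0 p [R0 n [R0 n [R0 p [R0 p [Y0 [Y0 e [Y0 e]] e]]]]]]
  [R0 p [R0 n [R0 n [R0 p [R0 p [Y0 [Y0 [Y0 e] e] e]]]]]]

4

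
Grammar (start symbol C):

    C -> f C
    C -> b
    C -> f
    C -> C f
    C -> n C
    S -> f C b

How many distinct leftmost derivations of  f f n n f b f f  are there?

21

Parse trees for f f n n f b f f (showing first 6 of 21):
  [C f [C f [C [C [C n [C n [C f [C b]]]] f] f]]]
  [C f [C f [C [C n [C [C n [C f [C b]]] f]] f]]]
  [C f [C f [C [C n [C n [C f [C [C b] f]]]] f]]]
  [C f [C f [C [C n [C n [C [C f [C b]] f]]] f]]]
  [C f [C f [C n [C [C [C n [C f [C b]]] f] f]]]]
  [C f [C f [C n [C [C n [C f [C [C b] f]]] f]]]]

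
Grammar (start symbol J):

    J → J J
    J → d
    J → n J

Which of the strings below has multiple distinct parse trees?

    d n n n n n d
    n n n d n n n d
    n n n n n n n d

n n n d n n n d

d n n n n n d: 1 tree
n n n d n n n d: 4 trees
n n n n n n n d: 1 tree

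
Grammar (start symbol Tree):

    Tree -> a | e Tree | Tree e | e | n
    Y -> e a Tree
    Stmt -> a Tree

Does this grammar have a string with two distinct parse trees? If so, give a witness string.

Ambiguous

Witness: e e

Derivation 1: Tree ⇒ e Tree ⇒ e e
Derivation 2: Tree ⇒ Tree e ⇒ e e

Two distinct leftmost derivations for the same string.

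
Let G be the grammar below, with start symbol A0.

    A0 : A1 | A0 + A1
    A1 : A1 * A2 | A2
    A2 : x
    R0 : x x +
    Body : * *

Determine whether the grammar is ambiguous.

Unambiguous

(R0, Body are unreachable from A0, so their rules don't affect L(A0).) The grammar is stratified — A0 handles '+' (left-recursive), A1 handles '*', A2 atoms. Each operator has a fixed associativity and precedence level, so every string has one parse.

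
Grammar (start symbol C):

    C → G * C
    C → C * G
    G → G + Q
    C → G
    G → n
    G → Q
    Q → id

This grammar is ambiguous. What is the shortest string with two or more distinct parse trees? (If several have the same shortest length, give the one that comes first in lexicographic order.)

id * id

length 1: no string has ≥2 trees
length 3: id * id has 2 parse trees

Two derivations of id * id:
  C ⇒ G * C ⇒ Q * C ⇒ id * C ⇒ id * G ⇒ id * Q ⇒ id * id
  C ⇒ C * G ⇒ G * G ⇒ Q * G ⇒ id * G ⇒ id * Q ⇒ id * id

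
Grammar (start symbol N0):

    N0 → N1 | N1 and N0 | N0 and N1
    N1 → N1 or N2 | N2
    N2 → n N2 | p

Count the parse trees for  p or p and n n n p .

2

Parse trees for p or p and n n n p:
  [N0 [N1 [N1 [N2 p]] or [N2 p]] and [N0 [N1 [N2 n [N2 n [N2 n [N2 p]]]]]]]
  [N0 [N0 [N1 [N1 [N2 p]] or [N2 p]]] and [N1 [N2 n [N2 n [N2 n [N2 p]]]]]]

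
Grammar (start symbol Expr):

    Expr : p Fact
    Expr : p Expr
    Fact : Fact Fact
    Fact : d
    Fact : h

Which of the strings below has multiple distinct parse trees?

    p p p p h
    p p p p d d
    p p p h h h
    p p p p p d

p p p p h: 1 tree
p p p p d d: 1 tree
p p p h h h: 2 trees
p p p p p d: 1 tree

p p p h h h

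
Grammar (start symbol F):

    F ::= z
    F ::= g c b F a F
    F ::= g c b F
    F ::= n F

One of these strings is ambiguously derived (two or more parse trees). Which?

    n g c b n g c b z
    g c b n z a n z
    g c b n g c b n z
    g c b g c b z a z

g c b g c b z a z

n g c b n g c b z: 1 tree
g c b n z a n z: 1 tree
g c b n g c b n z: 1 tree
g c b g c b z a z: 2 trees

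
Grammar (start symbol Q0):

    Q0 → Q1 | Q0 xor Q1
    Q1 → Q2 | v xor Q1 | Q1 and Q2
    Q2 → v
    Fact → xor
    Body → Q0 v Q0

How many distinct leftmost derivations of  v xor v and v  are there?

3

Parse trees for v xor v and v:
  [Q0 [Q1 v xor [Q1 [Q1 [Q2 v]] and [Q2 v]]]]
  [Q0 [Q1 [Q1 v xor [Q1 [Q2 v]]] and [Q2 v]]]
  [Q0 [Q0 [Q1 [Q2 v]]] xor [Q1 [Q1 [Q2 v]] and [Q2 v]]]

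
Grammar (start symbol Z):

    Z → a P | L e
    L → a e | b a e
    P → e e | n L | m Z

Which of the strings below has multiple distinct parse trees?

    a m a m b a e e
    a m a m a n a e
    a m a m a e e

a m a m b a e e: 1 tree
a m a m a n a e: 1 tree
a m a m a e e: 2 trees

a m a m a e e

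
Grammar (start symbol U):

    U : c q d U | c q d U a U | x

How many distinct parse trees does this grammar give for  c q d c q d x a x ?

Parse trees for c q d c q d x a x:
  [U c q d [U c q d [U x] a [U x]]]
  [U c q d [U c q d [U x]] a [U x]]

2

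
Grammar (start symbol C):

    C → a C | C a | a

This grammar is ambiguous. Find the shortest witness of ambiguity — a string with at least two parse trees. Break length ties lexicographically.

a a

length 1: no string has ≥2 trees
length 2: a a has 2 parse trees

Two derivations of a a:
  C ⇒ a C ⇒ a a
  C ⇒ C a ⇒ a a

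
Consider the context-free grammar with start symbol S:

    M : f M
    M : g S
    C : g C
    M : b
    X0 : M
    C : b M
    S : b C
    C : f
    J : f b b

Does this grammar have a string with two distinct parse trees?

Only S, C, M are reachable from S; ignoring the rest: Restricted to the reachable nonterminals, every rule has the form A → t or A → t B, and no two rules for the same A share a first terminal. The grammar encodes a DFA — one run per string.

Unambiguous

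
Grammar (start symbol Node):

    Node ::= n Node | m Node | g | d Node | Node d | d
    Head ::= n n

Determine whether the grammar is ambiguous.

Ambiguous

Witness: d d

Derivation 1: Node ⇒ d Node ⇒ d d
Derivation 2: Node ⇒ Node d ⇒ d d

Two distinct leftmost derivations for the same string.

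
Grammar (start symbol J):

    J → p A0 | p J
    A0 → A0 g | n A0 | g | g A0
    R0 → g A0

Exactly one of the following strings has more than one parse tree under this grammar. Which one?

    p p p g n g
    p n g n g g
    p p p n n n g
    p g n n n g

p n g n g g

p p p g n g: 1 tree
p n g n g g: 5 trees
p p p n n n g: 1 tree
p g n n n g: 1 tree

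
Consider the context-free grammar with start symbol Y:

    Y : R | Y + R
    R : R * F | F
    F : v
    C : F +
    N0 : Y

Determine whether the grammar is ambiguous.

Only Y, R, F are reachable from Y; ignoring the rest: Y → Y + R | R  ;  R → R * F | F  — a left-associative chain with F at the bottom. Each string factors uniquely by precedence.

Unambiguous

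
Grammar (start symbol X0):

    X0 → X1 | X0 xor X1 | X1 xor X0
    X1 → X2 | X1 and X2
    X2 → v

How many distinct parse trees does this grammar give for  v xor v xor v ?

Parse trees for v xor v xor v:
  [X0 [X0 [X0 [X1 [X2 v]]] xor [X1 [X2 v]]] xor [X1 [X2 v]]]
  [X0 [X0 [X1 [X2 v]] xor [X0 [X1 [X2 v]]]] xor [X1 [X2 v]]]
  [X0 [X1 [X2 v]] xor [X0 [X0 [X1 [X2 v]]] xor [X1 [X2 v]]]]
  [X0 [X1 [X2 v]] xor [X0 [X1 [X2 v]] xor [X0 [X1 [X2 v]]]]]

4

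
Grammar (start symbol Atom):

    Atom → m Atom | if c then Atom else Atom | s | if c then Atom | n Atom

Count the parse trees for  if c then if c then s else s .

2

Parse trees for if c then if c then s else s:
  [Atom if c then [Atom if c then [Atom s]] else [Atom s]]
  [Atom if c then [Atom if c then [Atom s] else [Atom s]]]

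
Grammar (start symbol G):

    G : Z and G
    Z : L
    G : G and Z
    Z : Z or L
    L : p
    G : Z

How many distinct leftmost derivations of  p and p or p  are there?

2

Parse trees for p and p or p:
  [G [Z [L p]] and [G [Z [Z [L p]] or [L p]]]]
  [G [G [Z [L p]]] and [Z [Z [L p]] or [L p]]]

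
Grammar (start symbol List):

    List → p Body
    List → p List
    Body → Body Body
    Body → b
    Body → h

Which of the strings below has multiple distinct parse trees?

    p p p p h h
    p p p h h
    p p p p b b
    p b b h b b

p b b h b b

p p p p h h: 1 tree
p p p h h: 1 tree
p p p p b b: 1 tree
p b b h b b: 14 trees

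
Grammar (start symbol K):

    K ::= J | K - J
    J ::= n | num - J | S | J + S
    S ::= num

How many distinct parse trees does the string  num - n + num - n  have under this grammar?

Parse trees for num - n + num - n:
  [K [K [J num - [J [J n] + [S num]]]] - [J n]]
  [K [K [J [J num - [J n]] + [S num]]] - [J n]]
  [K [K [K [J [S num]]] - [J [J n] + [S num]]] - [J n]]

3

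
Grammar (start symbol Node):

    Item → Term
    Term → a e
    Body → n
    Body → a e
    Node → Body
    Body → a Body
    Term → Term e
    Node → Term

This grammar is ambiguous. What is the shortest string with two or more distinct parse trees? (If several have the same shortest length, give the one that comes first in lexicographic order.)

length 1: no string has ≥2 trees
length 2: a e has 2 parse trees

Two derivations of a e:
  Node ⇒ Body ⇒ a e
  Node ⇒ Term ⇒ a e

a e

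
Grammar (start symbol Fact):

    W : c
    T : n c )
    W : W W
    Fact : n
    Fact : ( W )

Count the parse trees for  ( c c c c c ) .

Parse trees for ( c c c c c ) (showing first 6 of 14):
  [Fact ( [W [W c] [W [W c] [W [W c] [W [W c] [W c]]]]] )]
  [Fact ( [W [W c] [W [W c] [W [W [W c] [W c]] [W c]]]] )]
  [Fact ( [W [W c] [W [W [W c] [W c]] [W [W c] [W c]]]] )]
  [Fact ( [W [W c] [W [W [W c] [W [W c] [W c]]] [W c]]] )]
  [Fact ( [W [W c] [W [W [W [W c] [W c]] [W c]] [W c]]] )]
  [Fact ( [W [W [W c] [W c]] [W [W c] [W [W c] [W c]]]] )]

14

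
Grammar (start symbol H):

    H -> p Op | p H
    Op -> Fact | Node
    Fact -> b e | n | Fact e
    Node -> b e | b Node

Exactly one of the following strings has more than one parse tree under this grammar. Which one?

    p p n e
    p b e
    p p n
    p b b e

p p n e: 1 tree
p b e: 2 trees
p p n: 1 tree
p b b e: 1 tree

p b e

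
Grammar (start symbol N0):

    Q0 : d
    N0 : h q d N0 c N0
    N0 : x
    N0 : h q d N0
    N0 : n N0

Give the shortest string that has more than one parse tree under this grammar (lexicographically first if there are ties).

length 1: no string has ≥2 trees
length 2: no string has ≥2 trees
length 3: no string has ≥2 trees
length 4: no string has ≥2 trees
length 5: no string has ≥2 trees
length 6: no string has ≥2 trees
length 7: no string has ≥2 trees
length 8: no string has ≥2 trees
length 9: h q d h q d x c x has 2 parse trees

Two derivations of h q d h q d x c x:
  N0 ⇒ h q d N0 c N0 ⇒ h q d h q d N0 c N0 ⇒ h q d h q d x c N0 ⇒ h q d h q d x c x
  N0 ⇒ h q d N0 ⇒ h q d h q d N0 c N0 ⇒ h q d h q d x c N0 ⇒ h q d h q d x c x

h q d h q d x c x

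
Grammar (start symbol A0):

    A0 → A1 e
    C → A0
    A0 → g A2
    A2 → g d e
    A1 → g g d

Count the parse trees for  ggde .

Parse trees for ggde:
  [A0 [A1 g g d] e]
  [A0 g [A2 g d e]]

2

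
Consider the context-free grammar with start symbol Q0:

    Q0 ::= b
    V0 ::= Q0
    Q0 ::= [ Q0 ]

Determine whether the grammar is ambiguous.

Only Q0 is reachable from Q0; ignoring the rest: L(Q0) is { openⁿ atom closeⁿ : n ≥ 0 }. The bracket depth fixes n, and the derivation is forced at every step.

Unambiguous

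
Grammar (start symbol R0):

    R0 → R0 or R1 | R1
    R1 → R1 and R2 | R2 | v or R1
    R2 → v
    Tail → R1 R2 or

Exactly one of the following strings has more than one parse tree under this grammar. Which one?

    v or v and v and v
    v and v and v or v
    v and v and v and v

v or v and v and v

v or v and v and v: 4 trees
v and v and v or v: 1 tree
v and v and v and v: 1 tree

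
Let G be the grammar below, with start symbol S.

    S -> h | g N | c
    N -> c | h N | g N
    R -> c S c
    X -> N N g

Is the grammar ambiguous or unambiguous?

Unambiguous

Only S, N are reachable from S; ignoring the rest: Each reachable nonterminal has at most one production per leading terminal, and all productions are right-linear; the derivation is determined token-by-token.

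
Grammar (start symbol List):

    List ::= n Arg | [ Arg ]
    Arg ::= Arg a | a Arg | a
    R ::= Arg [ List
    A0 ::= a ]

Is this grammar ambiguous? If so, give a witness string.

Witness: n a a

Derivation 1: List ⇒ n Arg ⇒ n Arg a ⇒ n a a
Derivation 2: List ⇒ n Arg ⇒ n a Arg ⇒ n a a

Two distinct leftmost derivations for the same string.

Ambiguous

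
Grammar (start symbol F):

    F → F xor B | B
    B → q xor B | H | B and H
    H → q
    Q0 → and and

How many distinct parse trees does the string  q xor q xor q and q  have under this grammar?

7

Parse trees for q xor q xor q and q:
  [F [F [B [H q]]] xor [B q xor [B [B [H q]] and [H q]]]]
  [F [F [B [H q]]] xor [B [B q xor [B [H q]]] and [H q]]]
  [F [F [F [B [H q]]] xor [B [H q]]] xor [B [B [H q]] and [H q]]]
  [F [F [B q xor [B [H q]]]] xor [B [B [H q]] and [H q]]]
  [F [B q xor [B q xor [B [B [H q]] and [H q]]]]]
  [F [B q xor [B [B q xor [B [H q]]] and [H q]]]]
  [F [B [B q xor [B q xor [B [H q]]]] and [H q]]]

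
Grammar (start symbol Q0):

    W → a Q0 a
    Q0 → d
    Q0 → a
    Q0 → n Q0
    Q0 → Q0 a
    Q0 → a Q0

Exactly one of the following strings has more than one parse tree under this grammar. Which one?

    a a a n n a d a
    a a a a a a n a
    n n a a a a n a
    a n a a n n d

a a a n n a d a: 7 trees
a a a a a a n a: 1 tree
n n a a a a n a: 1 tree
a n a a n n d: 1 tree

a a a n n a d a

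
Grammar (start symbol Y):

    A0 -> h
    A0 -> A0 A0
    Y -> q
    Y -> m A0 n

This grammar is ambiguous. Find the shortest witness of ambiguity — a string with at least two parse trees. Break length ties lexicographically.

m h h h n

length 1: no string has ≥2 trees
length 3: no string has ≥2 trees
length 4: no string has ≥2 trees
length 5: m h h h n has 2 parse trees

Two derivations of m h h h n:
  Y ⇒ m A0 n ⇒ m A0 A0 n ⇒ m h A0 n ⇒ m h A0 A0 n ⇒ m h h A0 n ⇒ m h h h n
  Y ⇒ m A0 n ⇒ m A0 A0 n ⇒ m A0 A0 A0 n ⇒ m h A0 A0 n ⇒ m h h A0 n ⇒ m h h h n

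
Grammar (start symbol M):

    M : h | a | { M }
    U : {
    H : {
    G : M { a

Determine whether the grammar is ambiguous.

Unambiguous

Only M is reachable from M; ignoring the rest: L(M) is { openⁿ atom closeⁿ : n ≥ 0 }. The bracket depth fixes n, and the derivation is forced at every step.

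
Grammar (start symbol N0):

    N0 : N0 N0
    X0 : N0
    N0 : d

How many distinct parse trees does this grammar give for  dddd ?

5

Parse trees for dddd:
  [N0 [N0 d] [N0 [N0 d] [N0 [N0 d] [N0 d]]]]
  [N0 [N0 d] [N0 [N0 [N0 d] [N0 d]] [N0 d]]]
  [N0 [N0 [N0 d] [N0 d]] [N0 [N0 d] [N0 d]]]
  [N0 [N0 [N0 d] [N0 [N0 d] [N0 d]]] [N0 d]]
  [N0 [N0 [N0 [N0 d] [N0 d]] [N0 d]] [N0 d]]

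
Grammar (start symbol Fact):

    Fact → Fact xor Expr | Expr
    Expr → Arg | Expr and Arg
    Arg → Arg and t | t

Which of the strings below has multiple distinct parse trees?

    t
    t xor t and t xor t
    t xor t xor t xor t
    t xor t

t xor t and t xor t

t: 1 tree
t xor t and t xor t: 2 trees
t xor t xor t xor t: 1 tree
t xor t: 1 tree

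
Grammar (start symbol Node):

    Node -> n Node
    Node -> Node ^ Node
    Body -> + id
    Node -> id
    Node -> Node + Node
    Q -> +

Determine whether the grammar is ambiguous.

Ambiguous

Witness: n id + id

Derivation 1: Node ⇒ n Node ⇒ n Node + Node ⇒ n id + Node ⇒ n id + id
Derivation 2: Node ⇒ Node + Node ⇒ n Node + Node ⇒ n id + Node ⇒ n id + id

Two distinct leftmost derivations for the same string.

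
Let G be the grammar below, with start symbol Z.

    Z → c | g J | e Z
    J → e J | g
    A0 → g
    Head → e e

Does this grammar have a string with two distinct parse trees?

Unambiguous

Only Z, J are reachable from Z; ignoring the rest: The reachable rules are right-linear with at most one rule per (nonterminal, next-terminal) pair. Each input token forces the next rule, so parsing is deterministic.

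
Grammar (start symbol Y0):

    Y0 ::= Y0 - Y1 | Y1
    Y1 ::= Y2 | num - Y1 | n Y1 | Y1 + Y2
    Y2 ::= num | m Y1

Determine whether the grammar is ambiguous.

Ambiguous

Witness: num - num

Derivation 1: Y0 ⇒ Y0 - Y1 ⇒ Y1 - Y1 ⇒ Y2 - Y1 ⇒ num - Y1 ⇒ num - Y2 ⇒ num - num
Derivation 2: Y0 ⇒ Y1 ⇒ num - Y1 ⇒ num - Y2 ⇒ num - num

Two distinct leftmost derivations for the same string.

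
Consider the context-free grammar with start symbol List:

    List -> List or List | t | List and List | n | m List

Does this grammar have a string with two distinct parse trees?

Ambiguous

Witness: m n and n

Derivation 1: List ⇒ List and List ⇒ m List and List ⇒ m n and List ⇒ m n and n
Derivation 2: List ⇒ m List ⇒ m List and List ⇒ m n and List ⇒ m n and n

Two distinct leftmost derivations for the same string.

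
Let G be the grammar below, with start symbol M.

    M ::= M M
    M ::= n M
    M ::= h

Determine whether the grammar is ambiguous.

Witness: h h h

Derivation 1: M ⇒ M M ⇒ M M M ⇒ h M M ⇒ h h M ⇒ h h h
Derivation 2: M ⇒ M M ⇒ h M ⇒ h M M ⇒ h h M ⇒ h h h

Two distinct leftmost derivations for the same string.

Ambiguous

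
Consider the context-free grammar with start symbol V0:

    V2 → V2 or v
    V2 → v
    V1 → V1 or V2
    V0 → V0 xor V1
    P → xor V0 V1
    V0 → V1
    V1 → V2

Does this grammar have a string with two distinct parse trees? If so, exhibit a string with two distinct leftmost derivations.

Witness: v or v

Derivation 1: V0 ⇒ V1 ⇒ V1 or V2 ⇒ V2 or V2 ⇒ v or V2 ⇒ v or v
Derivation 2: V0 ⇒ V1 ⇒ V2 ⇒ V2 or v ⇒ v or v

Two distinct leftmost derivations for the same string.

Ambiguous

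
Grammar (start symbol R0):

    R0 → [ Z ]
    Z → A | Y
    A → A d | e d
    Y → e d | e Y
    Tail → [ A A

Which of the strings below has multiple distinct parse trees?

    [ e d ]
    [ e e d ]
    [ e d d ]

[ e d ]: 2 trees
[ e e d ]: 1 tree
[ e d d ]: 1 tree

[ e d ]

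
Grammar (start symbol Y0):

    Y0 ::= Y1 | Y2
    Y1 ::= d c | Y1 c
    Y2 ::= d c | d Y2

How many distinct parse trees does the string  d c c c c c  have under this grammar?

1

Parse trees for d c c c c c:
  [Y0 [Y1 [Y1 [Y1 [Y1 [Y1 d c] c] c] c] c]]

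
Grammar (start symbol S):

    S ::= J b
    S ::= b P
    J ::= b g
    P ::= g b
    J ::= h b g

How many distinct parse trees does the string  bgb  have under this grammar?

Parse trees for bgb:
  [S [J b g] b]
  [S b [P g b]]

2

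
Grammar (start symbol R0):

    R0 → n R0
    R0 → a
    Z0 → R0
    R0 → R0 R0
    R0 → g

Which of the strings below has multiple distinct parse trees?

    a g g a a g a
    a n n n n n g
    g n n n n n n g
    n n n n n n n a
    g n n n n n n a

a g g a a g a: 132 trees
a n n n n n g: 1 tree
g n n n n n n g: 1 tree
n n n n n n n a: 1 tree
g n n n n n n a: 1 tree

a g g a a g a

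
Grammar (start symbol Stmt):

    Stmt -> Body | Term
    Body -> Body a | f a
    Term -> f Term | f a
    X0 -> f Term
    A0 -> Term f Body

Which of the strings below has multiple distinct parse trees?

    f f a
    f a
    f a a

f a

f f a: 1 tree
f a: 2 trees
f a a: 1 tree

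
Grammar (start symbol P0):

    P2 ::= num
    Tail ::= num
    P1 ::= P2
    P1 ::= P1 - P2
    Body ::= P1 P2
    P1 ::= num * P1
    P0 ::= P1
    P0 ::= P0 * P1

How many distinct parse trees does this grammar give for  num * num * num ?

4

Parse trees for num * num * num:
  [P0 [P1 num * [P1 num * [P1 [P2 num]]]]]
  [P0 [P0 [P1 [P2 num]]] * [P1 num * [P1 [P2 num]]]]
  [P0 [P0 [P1 num * [P1 [P2 num]]]] * [P1 [P2 num]]]
  [P0 [P0 [P0 [P1 [P2 num]]] * [P1 [P2 num]]] * [P1 [P2 num]]]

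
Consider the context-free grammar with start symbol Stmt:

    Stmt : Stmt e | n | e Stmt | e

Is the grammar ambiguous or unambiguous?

Witness: e e

Derivation 1: Stmt ⇒ Stmt e ⇒ e e
Derivation 2: Stmt ⇒ e Stmt ⇒ e e

Two distinct leftmost derivations for the same string.

Ambiguous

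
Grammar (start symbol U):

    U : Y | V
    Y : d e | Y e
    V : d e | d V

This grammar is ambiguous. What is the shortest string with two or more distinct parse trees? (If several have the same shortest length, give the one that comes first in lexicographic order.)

d e

length 2: d e has 2 parse trees

Two derivations of d e:
  U ⇒ Y ⇒ d e
  U ⇒ V ⇒ d e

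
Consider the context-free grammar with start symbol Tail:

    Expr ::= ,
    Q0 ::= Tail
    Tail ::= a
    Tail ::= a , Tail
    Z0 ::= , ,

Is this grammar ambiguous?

(Z0, Expr, Q0 are unreachable from Tail, so their rules don't affect L(Tail).) Right-recursive list with a separator: after each atom, whether the separator follows determines the rule. One parse per string.

Unambiguous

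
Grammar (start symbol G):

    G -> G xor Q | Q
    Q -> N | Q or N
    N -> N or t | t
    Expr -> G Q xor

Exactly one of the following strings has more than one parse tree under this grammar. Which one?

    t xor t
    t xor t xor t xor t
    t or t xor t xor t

t or t xor t xor t

t xor t: 1 tree
t xor t xor t xor t: 1 tree
t or t xor t xor t: 2 trees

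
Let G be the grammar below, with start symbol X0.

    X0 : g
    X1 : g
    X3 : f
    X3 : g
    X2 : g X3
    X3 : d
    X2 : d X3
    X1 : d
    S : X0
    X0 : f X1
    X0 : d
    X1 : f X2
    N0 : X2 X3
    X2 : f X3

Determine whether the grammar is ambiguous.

Unambiguous

(S, N0 are unreachable from X0, so their rules don't affect L(X0).) Restricted to the reachable nonterminals, every rule has the form A → t or A → t B, and no two rules for the same A share a first terminal. The grammar encodes a DFA — one run per string.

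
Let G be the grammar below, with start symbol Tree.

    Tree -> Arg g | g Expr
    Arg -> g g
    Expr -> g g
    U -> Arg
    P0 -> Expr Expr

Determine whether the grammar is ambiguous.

Witness: g g g

Derivation 1: Tree ⇒ Arg g ⇒ g g g
Derivation 2: Tree ⇒ g Expr ⇒ g g g

Two distinct leftmost derivations for the same string.

Ambiguous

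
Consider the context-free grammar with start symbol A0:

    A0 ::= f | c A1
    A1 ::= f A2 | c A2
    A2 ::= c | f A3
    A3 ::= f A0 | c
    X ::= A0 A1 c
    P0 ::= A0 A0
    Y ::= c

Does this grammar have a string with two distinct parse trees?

(X, P0, Y are unreachable from A0, so their rules don't affect L(A0).) Restricted to the reachable nonterminals, every rule has the form A → t or A → t B, and no two rules for the same A share a first terminal. The grammar encodes a DFA — one run per string.

Unambiguous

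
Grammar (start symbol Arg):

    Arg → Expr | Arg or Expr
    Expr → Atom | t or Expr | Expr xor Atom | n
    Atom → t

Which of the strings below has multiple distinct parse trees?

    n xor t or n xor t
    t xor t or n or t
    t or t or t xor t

n xor t or n xor t: 1 tree
t xor t or n or t: 1 tree
t or t or t xor t: 7 trees

t or t or t xor t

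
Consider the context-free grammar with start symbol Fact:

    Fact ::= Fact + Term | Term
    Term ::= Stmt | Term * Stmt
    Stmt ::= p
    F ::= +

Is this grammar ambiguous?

Only Fact, Term, Stmt are reachable from Fact; ignoring the rest: The grammar is stratified — Fact handles '+' (left-recursive), Term handles '*', Stmt atoms. Each operator has a fixed associativity and precedence level, so every string has one parse.

Unambiguous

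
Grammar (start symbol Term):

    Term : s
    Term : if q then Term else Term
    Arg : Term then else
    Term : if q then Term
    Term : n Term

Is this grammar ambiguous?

Ambiguous

Witness: if q then if q then s else s

Derivation 1: Term ⇒ if q then Term else Term ⇒ if q then if q then Term else Term ⇒ if q then if q then s else Term ⇒ if q then if q then s else s
Derivation 2: Term ⇒ if q then Term ⇒ if q then if q then Term else Term ⇒ if q then if q then s else Term ⇒ if q then if q then s else s

Two distinct leftmost derivations for the same string.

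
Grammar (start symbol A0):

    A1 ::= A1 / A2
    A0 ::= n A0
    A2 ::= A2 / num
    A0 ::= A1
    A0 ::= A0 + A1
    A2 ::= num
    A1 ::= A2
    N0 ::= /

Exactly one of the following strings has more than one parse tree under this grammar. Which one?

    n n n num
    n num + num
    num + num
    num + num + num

n n n num: 1 tree
n num + num: 2 trees
num + num: 1 tree
num + num + num: 1 tree

n num + num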